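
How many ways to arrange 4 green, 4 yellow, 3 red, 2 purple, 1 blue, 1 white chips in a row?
15! / (4! × 4! × 3! × 2! × 1! × 1!) = 189189000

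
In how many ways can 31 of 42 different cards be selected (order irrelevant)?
C(42,31) = 42!/(31!×11!) = 4280561376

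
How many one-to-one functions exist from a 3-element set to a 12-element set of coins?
P(12,3) = 12!/(12-3)! = 1320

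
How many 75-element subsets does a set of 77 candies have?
C(77,75) = 77!/(75!×2!) = 2926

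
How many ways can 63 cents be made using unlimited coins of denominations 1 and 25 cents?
Coefficient of x^63 in 1/(1-x^1) · 1/(1-x^25). Use j coins of 25 for j = 0..⌊63/25⌋ = 2, the rest in 1s: 2 + 1 = 3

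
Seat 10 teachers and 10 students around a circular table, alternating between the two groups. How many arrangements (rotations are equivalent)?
Fix one of the teachers: (10-1)! ways for the remaining teachers, × 10! ways for the students = 362880 × 3628800 = 1316818944000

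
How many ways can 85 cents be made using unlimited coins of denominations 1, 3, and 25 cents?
Coefficient of x^85 in 1/(1-x^1) · 1/(1-x^3) · 1/(1-x^25). Case on j = number of 25-cent coins (j = 0..3); remainder r = 85 - 25j is made from {1,3} in ⌊r/3⌋+1 ways. r = 85, 60, 35, 10 → 29 + 21 + 12 + 4 = 66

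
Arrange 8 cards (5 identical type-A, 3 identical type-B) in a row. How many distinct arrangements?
8! / (5! × 3!) = 56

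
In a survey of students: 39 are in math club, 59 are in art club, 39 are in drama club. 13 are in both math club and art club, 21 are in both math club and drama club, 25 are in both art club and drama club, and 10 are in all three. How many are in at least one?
|A∪B∪C| = 39+59+39-13-21-25+10 = 88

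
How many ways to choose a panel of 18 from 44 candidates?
C(44,18) = 44!/(18!×26!) = 1029530696964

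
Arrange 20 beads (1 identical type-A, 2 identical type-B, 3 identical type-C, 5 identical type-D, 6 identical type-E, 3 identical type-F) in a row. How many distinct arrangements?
20! / (1! × 2! × 3! × 5! × 6! × 3!) = 391091500800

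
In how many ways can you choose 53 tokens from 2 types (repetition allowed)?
C(53+2-1, 2-1) = C(54, 1) = 54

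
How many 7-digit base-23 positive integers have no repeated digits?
First digit: 22 choices (nonzero). Then descending: 22 × 22 × 21 × 20 × 19 × 18 × 17 = 1181869920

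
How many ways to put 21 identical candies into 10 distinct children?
C(21+10-1, 10-1) = C(30, 9) = 14307150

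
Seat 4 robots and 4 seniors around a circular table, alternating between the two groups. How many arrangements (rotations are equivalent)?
Fix one of the robots: (4-1)! ways for the remaining robots, × 4! ways for the seniors = 6 × 24 = 144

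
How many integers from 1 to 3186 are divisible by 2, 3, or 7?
⌊3186/2⌋+⌊3186/3⌋+⌊3186/7⌋ - ⌊3186/6⌋-⌊3186/14⌋-⌊3186/21⌋ + ⌊3186/42⌋ = 1593+1062+455 - 531-227-151 + 75 = 2276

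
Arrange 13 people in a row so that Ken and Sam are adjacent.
Treat as block: (13-1)! × 2! = 479001600 × 2 = 958003200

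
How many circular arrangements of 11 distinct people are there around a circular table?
Circular: fix one position, arrange the rest. (11-1)! = 3628800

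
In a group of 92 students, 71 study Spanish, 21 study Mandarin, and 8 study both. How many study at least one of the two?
|A∪B| = |A| + |B| - |A∩B| = 71 + 21 - 8 = 84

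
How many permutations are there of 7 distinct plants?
7! = 5040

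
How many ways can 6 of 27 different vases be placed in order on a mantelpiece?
P(27,6) = 27!/(27-6)! = 213127200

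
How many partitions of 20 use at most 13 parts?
By conjugation, equals partitions of 20 into parts ≤ 13. Let r_j(i) = number of partitions of i into parts ≤ j, for i = 0..20. r_1(i) = 1 for all i; r_j(i) = r_{j-1}(i) + r_j(i-j). Rows j = 2..13: ≤2: 1 1 2 2 3 3 4 4 5 5 6 6 7 7 8 8 9 9 10 10 11; ≤3: 1 1 2 3 4 5 7 8 10 12 14 16 19 21 24 27 30 33 37 40 44; ≤4: 1 1 2 3 5 6 9 11 15 18 23 27 34 39 47 54 64 72 84 94 108; ≤5: 1 1 2 3 5 7 10 13 18 23 30 37 47 57 70 84 101 119 141 164 192; ≤6: 1 1 2 3 5 7 11 14 20 26 35 44 58 71 90 110 136 163 199 235 282; ≤7: 1 1 2 3 5 7 11 15 21 28 38 49 65 82 105 131 164 201 248 300 364; ≤8: 1 1 2 3 5 7 11 15 22 29 40 52 70 89 116 146 186 230 288 352 434; ≤9: 1 1 2 3 5 7 11 15 22 30 41 54 73 94 123 157 201 252 318 393 488; ≤10: 1 1 2 3 5 7 11 15 22 30 42 55 75 97 128 164 212 267 340 423 530; ≤11: 1 1 2 3 5 7 11 15 22 30 42 56 76 99 131 169 219 278 355 445 560; ≤12: 1 1 2 3 5 7 11 15 22 30 42 56 77 100 133 172 224 285 366 460 582; ≤13: 1 1 2 3 5 7 11 15 22 30 42 56 77 101 134 174 227 290 373 471 597. r_13(20) = 597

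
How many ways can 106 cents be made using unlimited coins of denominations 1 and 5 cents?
Coefficient of x^106 in 1/(1-x^1) · 1/(1-x^5). Use j coins of 5 for j = 0..⌊106/5⌋ = 21, the rest in 1s: 21 + 1 = 22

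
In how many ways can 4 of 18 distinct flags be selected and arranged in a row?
P(18,4) = 18!/(18-4)! = 73440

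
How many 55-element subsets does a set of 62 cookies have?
C(62,55) = 62!/(55!×7!) = 491796152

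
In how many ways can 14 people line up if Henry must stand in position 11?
Fix one position: (14-1)! = 6227020800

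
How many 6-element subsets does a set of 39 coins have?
C(39,6) = 39!/(6!×33!) = 3262623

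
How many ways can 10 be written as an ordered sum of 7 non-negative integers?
C(10+7-1, 7-1) = C(16, 6) = 8008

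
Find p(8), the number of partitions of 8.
Pentagonal recurrence p(n) = p(n-1) + p(n-2) - p(n-5) - p(n-7) + p(n-12) + p(n-15) - ... gives p(0..7) = 1, 1, 2, 3, 5, 7, 11, 15. p(8) = p(7) + p(6) - p(3) - p(1) = 15 + 11 - 3 - 1 = 22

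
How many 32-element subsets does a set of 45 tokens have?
C(45,32) = 45!/(32!×13!) = 73006209045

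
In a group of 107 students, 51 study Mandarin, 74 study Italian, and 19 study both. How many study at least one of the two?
|A∪B| = |A| + |B| - |A∩B| = 51 + 74 - 19 = 106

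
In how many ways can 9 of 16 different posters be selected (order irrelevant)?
C(16,9) = 16!/(9!×7!) = 11440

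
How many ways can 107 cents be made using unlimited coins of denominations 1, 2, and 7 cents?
Coefficient of x^107 in 1/(1-x^1) · 1/(1-x^2) · 1/(1-x^7). Case on j = number of 7-cent coins (j = 0..15); remainder r = 107 - 7j is made from {1,2} in ⌊r/2⌋+1 ways. r = 107, 100, 93, 86, 79, 72, 65, 58, 51, 44, 37, 30, 23, 16, 9, 2 → 54 + 51 + 47 + 44 + 40 + 37 + 33 + 30 + 26 + 23 + 19 + 16 + 12 + 9 + 5 + 2 = 448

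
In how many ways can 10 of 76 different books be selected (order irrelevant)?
C(76,10) = 76!/(10!×66!) = 954526728530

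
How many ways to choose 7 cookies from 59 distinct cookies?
C(59,7) = 59!/(7!×52!) = 341149446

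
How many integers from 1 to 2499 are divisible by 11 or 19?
⌊2499/11⌋ + ⌊2499/19⌋ - ⌊2499/209⌋ = 227 + 131 - 11 = 347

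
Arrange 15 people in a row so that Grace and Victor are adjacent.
Treat as block: (15-1)! × 2! = 87178291200 × 2 = 174356582400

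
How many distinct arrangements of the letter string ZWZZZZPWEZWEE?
13! / (1! × 6! × 3! × 3!) = 240240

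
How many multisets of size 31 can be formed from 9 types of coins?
C(31+9-1, 9-1) = C(39, 8) = 61523748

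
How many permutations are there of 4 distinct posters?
4! = 24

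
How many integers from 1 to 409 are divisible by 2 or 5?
⌊409/2⌋ + ⌊409/5⌋ - ⌊409/10⌋ = 204 + 81 - 40 = 245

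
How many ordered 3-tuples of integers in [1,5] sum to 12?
Coefficient of x^12 in (x + x² + ... + x^5)^3. By inclusion-exclusion on dice exceeding 5: Σ_j (-1)^j C(3,j)·C(12-1-5j, 2) = C(3,0)·C(11,2) - C(3,1)·C(6,2) = 1·55 - 3·15 = 10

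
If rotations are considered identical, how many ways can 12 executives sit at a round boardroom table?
Circular: fix one position, arrange the rest. (12-1)! = 39916800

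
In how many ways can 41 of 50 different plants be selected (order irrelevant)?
C(50,41) = 50!/(41!×9!) = 2505433700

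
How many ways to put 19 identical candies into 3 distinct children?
C(19+3-1, 3-1) = C(21, 2) = 210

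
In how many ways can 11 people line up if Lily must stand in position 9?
Fix one position: (11-1)! = 3628800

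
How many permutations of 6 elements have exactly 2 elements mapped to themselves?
Choose the 2 fixed points C(6,2) = 15, derange the rest: !4 = Σ_{j=0}^{4} (-1)^j·4!/j! = 24 - 24 + 12 - 4 + 1 = 9. Product = 15 × 9 = 135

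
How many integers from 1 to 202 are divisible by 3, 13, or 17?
⌊202/3⌋+⌊202/13⌋+⌊202/17⌋ - ⌊202/39⌋-⌊202/51⌋-⌊202/221⌋ + ⌊202/663⌋ = 67+15+11 - 5-3-0 + 0 = 85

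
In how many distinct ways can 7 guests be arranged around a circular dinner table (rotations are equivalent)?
Circular: fix one position, arrange the rest. (7-1)! = 720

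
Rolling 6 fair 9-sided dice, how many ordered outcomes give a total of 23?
Coefficient of x^23 in (x + x² + ... + x^9)^6. By inclusion-exclusion on dice exceeding 9: Σ_j (-1)^j C(6,j)·C(23-1-9j, 5) = C(6,0)·C(22,5) - C(6,1)·C(13,5) = 1·26334 - 6·1287 = 18612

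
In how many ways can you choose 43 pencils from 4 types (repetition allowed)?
C(43+4-1, 4-1) = C(46, 3) = 15180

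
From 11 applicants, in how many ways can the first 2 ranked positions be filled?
P(11,2) = 11!/(11-2)! = 110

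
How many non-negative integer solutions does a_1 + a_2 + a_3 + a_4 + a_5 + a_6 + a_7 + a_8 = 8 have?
C(8+8-1, 8-1) = C(15, 7) = 6435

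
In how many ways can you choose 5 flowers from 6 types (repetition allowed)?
C(5+6-1, 6-1) = C(10, 5) = 252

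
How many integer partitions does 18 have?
Pentagonal recurrence p(n) = p(n-1) + p(n-2) - p(n-5) - p(n-7) + p(n-12) + p(n-15) - ... gives p(0..17) = 1, 1, 2, 3, 5, 7, 11, 15, 22, 30, 42, 56, 77, 101, 135, 176, 231, 297. p(18) = p(17) + p(16) - p(13) - p(11) + p(6) + p(3) = 297 + 231 - 101 - 56 + 11 + 3 = 385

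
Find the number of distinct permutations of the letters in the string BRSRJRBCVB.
10! / (3! × 1! × 1! × 1! × 3! × 1!) = 100800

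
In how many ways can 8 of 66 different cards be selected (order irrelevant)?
C(66,8) = 66!/(8!×58!) = 5743572120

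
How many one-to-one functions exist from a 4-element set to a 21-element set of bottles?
P(21,4) = 21!/(21-4)! = 143640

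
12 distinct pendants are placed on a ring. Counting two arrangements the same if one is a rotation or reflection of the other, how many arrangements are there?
(12-1)!/2 = 39916800/2 = 19958400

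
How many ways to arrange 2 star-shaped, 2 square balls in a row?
4! / (2! × 2!) = 6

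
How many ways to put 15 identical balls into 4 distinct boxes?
C(15+4-1, 4-1) = C(18, 3) = 816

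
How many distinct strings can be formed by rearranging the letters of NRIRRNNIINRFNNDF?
16! / (6! × 3! × 4! × 2! × 1!) = 100900800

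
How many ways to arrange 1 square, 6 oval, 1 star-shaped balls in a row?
8! / (1! × 6! × 1!) = 56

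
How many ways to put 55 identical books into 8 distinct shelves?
C(55+8-1, 8-1) = C(62, 7) = 491796152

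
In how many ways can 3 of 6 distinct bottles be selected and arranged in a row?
P(6,3) = 6!/(6-3)! = 120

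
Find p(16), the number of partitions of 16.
Pentagonal recurrence p(n) = p(n-1) + p(n-2) - p(n-5) - p(n-7) + p(n-12) + p(n-15) - ... gives p(0..15) = 1, 1, 2, 3, 5, 7, 11, 15, 22, 30, 42, 56, 77, 101, 135, 176. p(16) = p(15) + p(14) - p(11) - p(9) + p(4) + p(1) = 176 + 135 - 56 - 30 + 5 + 1 = 231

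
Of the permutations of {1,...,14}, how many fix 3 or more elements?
Exactly j fixed points: C(14,j)·!(14-j); sum over j ≥ 3 (derangement numbers via !m = (m-1)·(!(m-1) + !(m-2)): !0..!11 = 1, 0, 1, 2, 9, 44, 265, 1854, 14833, 133496, 1334961, 14684570). Σ_{j=3}^{14} C(14,j)·!(14-j) = C(14,3)·!11 + C(14,4)·!10 + C(14,5)·!9 + C(14,6)·!8 + C(14,7)·!7 + C(14,8)·!6 + C(14,9)·!5 + C(14,10)·!4 + C(14,11)·!3 + C(14,12)·!2 + C(14,13)·!1 + C(14,14)·!0 = 364·14684570 + 1001·1334961 + 2002·133496 + 3003·14833 + 3432·1854 + 3003·265 + 2002·44 + 1001·9 + 364·2 + 91·1 + 14·0 + 1·1 = 7000538572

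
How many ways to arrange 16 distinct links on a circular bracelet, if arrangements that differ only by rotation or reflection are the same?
(16-1)!/2 = 1307674368000/2 = 653837184000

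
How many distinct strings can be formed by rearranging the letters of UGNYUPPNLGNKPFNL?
16! / (2! × 3! × 2! × 1! × 4! × 1! × 1! × 2!) = 18162144000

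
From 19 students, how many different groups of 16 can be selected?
C(19,16) = 19!/(16!×3!) = 969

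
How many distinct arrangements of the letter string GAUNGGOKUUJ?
11! / (1! × 1! × 3! × 1! × 1! × 3! × 1!) = 1108800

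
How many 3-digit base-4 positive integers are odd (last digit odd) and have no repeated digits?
Last∈{1,3}. Last=0: 0. Last nonzero: 2×2×P(2,1) = 8. Total = 8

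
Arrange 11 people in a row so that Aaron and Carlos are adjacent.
Treat as block: (11-1)! × 2! = 3628800 × 2 = 7257600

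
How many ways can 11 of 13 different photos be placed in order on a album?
P(13,11) = 13!/(13-11)! = 3113510400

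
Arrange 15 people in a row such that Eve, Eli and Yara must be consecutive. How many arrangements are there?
Treat the 3 as one block: (15-3+1)! × 3! = 6227020800 × 6 = 37362124800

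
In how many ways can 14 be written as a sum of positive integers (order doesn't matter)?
Pentagonal recurrence p(n) = p(n-1) + p(n-2) - p(n-5) - p(n-7) + p(n-12) + p(n-15) - ... gives p(0..13) = 1, 1, 2, 3, 5, 7, 11, 15, 22, 30, 42, 56, 77, 101. p(14) = p(13) + p(12) - p(9) - p(7) + p(2) = 101 + 77 - 30 - 15 + 2 = 135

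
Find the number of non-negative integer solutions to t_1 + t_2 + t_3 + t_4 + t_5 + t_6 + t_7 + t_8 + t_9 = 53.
C(53+9-1, 9-1) = C(61, 8) = 2944827765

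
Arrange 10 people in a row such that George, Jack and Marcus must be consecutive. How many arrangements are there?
Treat the 3 as one block: (10-3+1)! × 3! = 40320 × 6 = 241920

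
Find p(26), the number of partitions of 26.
Pentagonal recurrence p(n) = p(n-1) + p(n-2) - p(n-5) - p(n-7) + p(n-12) + p(n-15) - ... gives p(0..25) = 1, 1, 2, 3, 5, 7, 11, 15, 22, 30, 42, 56, 77, 101, 135, 176, 231, 297, 385, 490, 627, 792, 1002, 1255, 1575, 1958. p(26) = p(25) + p(24) - p(21) - p(19) + p(14) + p(11) - p(4) - p(0) = 1958 + 1575 - 792 - 490 + 135 + 56 - 5 - 1 = 2436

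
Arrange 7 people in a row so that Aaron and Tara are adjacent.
Treat as block: (7-1)! × 2! = 720 × 2 = 1440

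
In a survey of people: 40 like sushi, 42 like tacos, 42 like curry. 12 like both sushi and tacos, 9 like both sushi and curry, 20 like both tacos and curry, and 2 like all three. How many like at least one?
|A∪B∪C| = 40+42+42-12-9-20+2 = 85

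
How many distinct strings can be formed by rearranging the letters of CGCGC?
5! / (2! × 3!) = 10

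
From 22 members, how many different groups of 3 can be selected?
C(22,3) = 22!/(3!×19!) = 1540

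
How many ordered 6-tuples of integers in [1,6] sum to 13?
Coefficient of x^13 in (x + x² + ... + x^6)^6. By inclusion-exclusion on dice exceeding 6: Σ_j (-1)^j C(6,j)·C(13-1-6j, 5) = C(6,0)·C(12,5) - C(6,1)·C(6,5) = 1·792 - 6·6 = 756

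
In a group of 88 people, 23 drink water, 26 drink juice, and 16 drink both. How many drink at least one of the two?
|A∪B| = |A| + |B| - |A∩B| = 23 + 26 - 16 = 33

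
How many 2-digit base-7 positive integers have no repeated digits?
First digit: 6 choices (nonzero). Then descending: 6 × 6 = 36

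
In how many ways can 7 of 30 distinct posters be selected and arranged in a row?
P(30,7) = 30!/(30-7)! = 10260432000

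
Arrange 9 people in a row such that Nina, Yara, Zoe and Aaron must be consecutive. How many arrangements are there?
Treat the 4 as one block: (9-4+1)! × 4! = 720 × 24 = 17280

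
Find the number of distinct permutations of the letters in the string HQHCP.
5! / (1! × 1! × 1! × 2!) = 60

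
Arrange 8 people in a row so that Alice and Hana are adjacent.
Treat as block: (8-1)! × 2! = 5040 × 2 = 10080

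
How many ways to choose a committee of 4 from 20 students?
C(20,4) = 20!/(4!×16!) = 4845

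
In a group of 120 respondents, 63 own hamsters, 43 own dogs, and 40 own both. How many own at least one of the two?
|A∪B| = |A| + |B| - |A∩B| = 63 + 43 - 40 = 66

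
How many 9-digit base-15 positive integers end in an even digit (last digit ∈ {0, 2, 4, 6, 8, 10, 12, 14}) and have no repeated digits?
Last∈{0,2,4,6,8,10,12,14}. Last=0: 121080960. Last nonzero: 7×13×P(13,7) = 787026240. Total = 908107200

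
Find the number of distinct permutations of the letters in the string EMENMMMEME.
10! / (1! × 5! × 4!) = 1260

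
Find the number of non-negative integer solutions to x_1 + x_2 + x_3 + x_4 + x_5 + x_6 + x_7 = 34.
C(34+7-1, 7-1) = C(40, 6) = 3838380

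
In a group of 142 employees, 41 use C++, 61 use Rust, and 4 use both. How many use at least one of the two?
|A∪B| = |A| + |B| - |A∩B| = 41 + 61 - 4 = 98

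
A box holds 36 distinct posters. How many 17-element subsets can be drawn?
C(36,17) = 36!/(17!×19!) = 8597496600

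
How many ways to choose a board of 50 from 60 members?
C(60,50) = 60!/(50!×10!) = 75394027566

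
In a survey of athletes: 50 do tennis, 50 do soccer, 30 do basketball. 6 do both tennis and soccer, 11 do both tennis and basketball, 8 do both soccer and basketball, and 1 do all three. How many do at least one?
|A∪B∪C| = 50+50+30-6-11-8+1 = 106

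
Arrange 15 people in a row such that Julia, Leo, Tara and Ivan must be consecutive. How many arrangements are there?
Treat the 4 as one block: (15-4+1)! × 4! = 479001600 × 24 = 11496038400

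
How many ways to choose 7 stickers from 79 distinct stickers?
C(79,7) = 79!/(7!×72!) = 2898753715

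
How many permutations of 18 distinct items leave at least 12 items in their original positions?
Exactly j fixed points: C(18,j)·!(18-j); sum over j ≥ 12 (derangement numbers via !m = (m-1)·(!(m-1) + !(m-2)): !0..!6 = 1, 0, 1, 2, 9, 44, 265). Σ_{j=12}^{18} C(18,j)·!(18-j) = C(18,12)·!6 + C(18,13)·!5 + C(18,14)·!4 + C(18,15)·!3 + C(18,16)·!2 + C(18,17)·!1 + C(18,18)·!0 = 18564·265 + 8568·44 + 3060·9 + 816·2 + 153·1 + 18·0 + 1·1 = 5325778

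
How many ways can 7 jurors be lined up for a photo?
7! = 5040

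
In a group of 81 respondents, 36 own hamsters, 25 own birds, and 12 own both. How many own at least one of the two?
|A∪B| = |A| + |B| - |A∩B| = 36 + 25 - 12 = 49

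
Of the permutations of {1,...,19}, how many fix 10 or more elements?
Exactly j fixed points: C(19,j)·!(19-j); sum over j ≥ 10 (derangement numbers via !m = (m-1)·(!(m-1) + !(m-2)): !0..!9 = 1, 0, 1, 2, 9, 44, 265, 1854, 14833, 133496). Σ_{j=10}^{19} C(19,j)·!(19-j) = C(19,10)·!9 + C(19,11)·!8 + C(19,12)·!7 + C(19,13)·!6 + C(19,14)·!5 + C(19,15)·!4 + C(19,16)·!3 + C(19,17)·!2 + C(19,18)·!1 + C(19,19)·!0 = 92378·133496 + 75582·14833 + 50388·1854 + 27132·265 + 11628·44 + 3876·9 + 969·2 + 171·1 + 19·0 + 1·1 = 13554359252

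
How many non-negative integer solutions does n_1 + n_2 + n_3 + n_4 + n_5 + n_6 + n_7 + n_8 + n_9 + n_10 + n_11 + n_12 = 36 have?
C(36+12-1, 12-1) = C(47, 11) = 17417133617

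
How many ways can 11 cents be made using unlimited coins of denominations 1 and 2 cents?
Coefficient of x^11 in 1/(1-x^1) · 1/(1-x^2). Use j coins of 2 for j = 0..⌊11/2⌋ = 5, the rest in 1s: 5 + 1 = 6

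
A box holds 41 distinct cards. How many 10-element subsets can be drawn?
C(41,10) = 41!/(10!×31!) = 1121099408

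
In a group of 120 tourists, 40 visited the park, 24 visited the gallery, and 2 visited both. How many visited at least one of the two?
|A∪B| = |A| + |B| - |A∩B| = 40 + 24 - 2 = 62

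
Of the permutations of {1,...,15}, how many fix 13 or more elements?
Exactly j fixed points: C(15,j)·!(15-j); sum over j ≥ 13 (derangement numbers via !m = (m-1)·(!(m-1) + !(m-2)): !0..!2 = 1, 0, 1). Σ_{j=13}^{15} C(15,j)·!(15-j) = C(15,13)·!2 + C(15,14)·!1 + C(15,15)·!0 = 105·1 + 15·0 + 1·1 = 106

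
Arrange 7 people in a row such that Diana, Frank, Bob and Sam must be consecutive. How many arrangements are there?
Treat the 4 as one block: (7-4+1)! × 4! = 24 × 24 = 576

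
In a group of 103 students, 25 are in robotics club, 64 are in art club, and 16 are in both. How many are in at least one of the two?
|A∪B| = |A| + |B| - |A∩B| = 25 + 64 - 16 = 73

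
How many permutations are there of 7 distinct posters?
7! = 5040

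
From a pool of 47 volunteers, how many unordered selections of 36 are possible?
C(47,36) = 47!/(36!×11!) = 17417133617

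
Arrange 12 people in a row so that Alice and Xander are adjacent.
Treat as block: (12-1)! × 2! = 39916800 × 2 = 79833600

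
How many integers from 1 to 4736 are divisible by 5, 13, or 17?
⌊4736/5⌋+⌊4736/13⌋+⌊4736/17⌋ - ⌊4736/65⌋-⌊4736/85⌋-⌊4736/221⌋ + ⌊4736/1105⌋ = 947+364+278 - 72-55-21 + 4 = 1445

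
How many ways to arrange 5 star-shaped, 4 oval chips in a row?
9! / (5! × 4!) = 126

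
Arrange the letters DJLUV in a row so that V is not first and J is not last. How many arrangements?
By inclusion-exclusion: 5! - 2×(5-1)! + (5-2)! = 120 - 48 + 6 = 78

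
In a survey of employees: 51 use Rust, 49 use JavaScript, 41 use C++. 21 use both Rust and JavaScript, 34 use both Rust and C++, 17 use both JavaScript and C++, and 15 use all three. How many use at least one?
|A∪B∪C| = 51+49+41-21-34-17+15 = 84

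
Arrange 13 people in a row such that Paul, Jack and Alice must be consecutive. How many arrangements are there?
Treat the 3 as one block: (13-3+1)! × 3! = 39916800 × 6 = 239500800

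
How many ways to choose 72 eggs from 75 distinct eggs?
C(75,72) = 75!/(72!×3!) = 67525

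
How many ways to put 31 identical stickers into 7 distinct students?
C(31+7-1, 7-1) = C(37, 6) = 2324784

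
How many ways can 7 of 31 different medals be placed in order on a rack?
P(31,7) = 31!/(31-7)! = 13253058000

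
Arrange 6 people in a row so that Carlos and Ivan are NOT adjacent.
Total - adjacent = 6! - (6-1)!×2 = 720 - 240 = 480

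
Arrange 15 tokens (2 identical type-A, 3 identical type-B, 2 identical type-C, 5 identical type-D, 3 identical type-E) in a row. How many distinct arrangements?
15! / (2! × 3! × 2! × 5! × 3!) = 75675600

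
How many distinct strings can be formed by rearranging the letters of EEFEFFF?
7! / (3! × 4!) = 35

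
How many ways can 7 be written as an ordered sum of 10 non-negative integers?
C(7+10-1, 10-1) = C(16, 9) = 11440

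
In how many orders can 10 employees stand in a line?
10! = 3628800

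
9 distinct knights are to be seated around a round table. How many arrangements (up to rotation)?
Circular: fix one position, arrange the rest. (9-1)! = 40320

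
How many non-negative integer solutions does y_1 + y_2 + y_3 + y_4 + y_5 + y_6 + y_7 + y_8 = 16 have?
C(16+8-1, 8-1) = C(23, 7) = 245157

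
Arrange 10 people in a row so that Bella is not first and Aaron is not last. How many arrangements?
By inclusion-exclusion: 10! - 2×(10-1)! + (10-2)! = 3628800 - 725760 + 40320 = 2943360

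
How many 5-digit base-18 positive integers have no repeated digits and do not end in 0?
Last digit: 17 nonzero choices. First digit: 16 (nonzero, ≠last). Middle 3: P(16,3) = 3360. Total = 913920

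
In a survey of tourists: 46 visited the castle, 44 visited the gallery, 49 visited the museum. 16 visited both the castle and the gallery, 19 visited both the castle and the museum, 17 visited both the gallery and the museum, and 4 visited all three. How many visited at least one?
|A∪B∪C| = 46+44+49-16-19-17+4 = 91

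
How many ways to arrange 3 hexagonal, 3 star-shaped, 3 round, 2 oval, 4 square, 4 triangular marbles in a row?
19! / (3! × 3! × 3! × 2! × 4! × 4!) = 488864376000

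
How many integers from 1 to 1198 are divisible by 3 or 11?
⌊1198/3⌋ + ⌊1198/11⌋ - ⌊1198/33⌋ = 399 + 108 - 36 = 471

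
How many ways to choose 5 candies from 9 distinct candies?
C(9,5) = 9!/(5!×4!) = 126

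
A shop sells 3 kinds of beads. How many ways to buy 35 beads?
C(35+3-1, 3-1) = C(37, 2) = 666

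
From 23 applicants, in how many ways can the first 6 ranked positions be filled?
P(23,6) = 23!/(23-6)! = 72681840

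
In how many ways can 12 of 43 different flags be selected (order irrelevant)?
C(43,12) = 43!/(12!×31!) = 15338678264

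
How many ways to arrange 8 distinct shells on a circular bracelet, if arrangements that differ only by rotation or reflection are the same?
(8-1)!/2 = 5040/2 = 2520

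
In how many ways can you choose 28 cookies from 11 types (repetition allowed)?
C(28+11-1, 11-1) = C(38, 10) = 472733756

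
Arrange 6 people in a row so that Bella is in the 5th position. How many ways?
Fix one position: (6-1)! = 120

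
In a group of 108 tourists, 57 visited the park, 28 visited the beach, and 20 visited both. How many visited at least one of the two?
|A∪B| = |A| + |B| - |A∩B| = 57 + 28 - 20 = 65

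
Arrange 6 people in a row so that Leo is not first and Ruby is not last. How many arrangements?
By inclusion-exclusion: 6! - 2×(6-1)! + (6-2)! = 720 - 240 + 24 = 504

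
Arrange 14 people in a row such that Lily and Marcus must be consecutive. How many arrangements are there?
Treat the 2 as one block: (14-2+1)! × 2! = 6227020800 × 2 = 12454041600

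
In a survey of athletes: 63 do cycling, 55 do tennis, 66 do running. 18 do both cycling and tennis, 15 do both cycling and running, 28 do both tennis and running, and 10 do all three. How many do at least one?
|A∪B∪C| = 63+55+66-18-15-28+10 = 133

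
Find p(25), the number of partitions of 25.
Pentagonal recurrence p(n) = p(n-1) + p(n-2) - p(n-5) - p(n-7) + p(n-12) + p(n-15) - ... gives p(0..24) = 1, 1, 2, 3, 5, 7, 11, 15, 22, 30, 42, 56, 77, 101, 135, 176, 231, 297, 385, 490, 627, 792, 1002, 1255, 1575. p(25) = p(24) + p(23) - p(20) - p(18) + p(13) + p(10) - p(3) = 1575 + 1255 - 627 - 385 + 101 + 42 - 3 = 1958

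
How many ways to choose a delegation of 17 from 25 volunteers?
C(25,17) = 25!/(17!×8!) = 1081575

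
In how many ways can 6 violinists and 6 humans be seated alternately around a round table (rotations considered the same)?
Fix one of the violinists: (6-1)! ways for the remaining violinists, × 6! ways for the humans = 120 × 720 = 86400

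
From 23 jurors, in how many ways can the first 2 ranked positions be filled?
P(23,2) = 23!/(23-2)! = 506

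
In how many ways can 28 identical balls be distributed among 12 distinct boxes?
C(28+12-1, 12-1) = C(39, 11) = 1676056044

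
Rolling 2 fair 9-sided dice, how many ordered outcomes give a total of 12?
Coefficient of x^12 in (x + x² + ... + x^9)^2. By inclusion-exclusion on dice exceeding 9: Σ_j (-1)^j C(2,j)·C(12-1-9j, 1) = C(2,0)·C(11,1) - C(2,1)·C(2,1) = 1·11 - 2·2 = 7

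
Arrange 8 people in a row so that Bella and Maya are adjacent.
Treat as block: (8-1)! × 2! = 5040 × 2 = 10080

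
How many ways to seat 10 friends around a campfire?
Circular: fix one position, arrange the rest. (10-1)! = 362880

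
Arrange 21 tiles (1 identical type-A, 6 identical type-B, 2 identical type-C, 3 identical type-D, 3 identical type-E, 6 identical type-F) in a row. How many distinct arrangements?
21! / (1! × 6! × 2! × 3! × 3! × 6!) = 1368820252800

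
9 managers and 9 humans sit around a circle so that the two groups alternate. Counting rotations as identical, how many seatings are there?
Fix one of the managers: (9-1)! ways for the remaining managers, × 9! ways for the humans = 40320 × 362880 = 14631321600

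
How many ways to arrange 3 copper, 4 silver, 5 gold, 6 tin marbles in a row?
18! / (3! × 4! × 5! × 6!) = 514594080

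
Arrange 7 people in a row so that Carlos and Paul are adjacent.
Treat as block: (7-1)! × 2! = 720 × 2 = 1440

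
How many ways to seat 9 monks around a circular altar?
Circular: fix one position, arrange the rest. (9-1)! = 40320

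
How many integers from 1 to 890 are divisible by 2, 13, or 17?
⌊890/2⌋+⌊890/13⌋+⌊890/17⌋ - ⌊890/26⌋-⌊890/34⌋-⌊890/221⌋ + ⌊890/442⌋ = 445+68+52 - 34-26-4 + 2 = 503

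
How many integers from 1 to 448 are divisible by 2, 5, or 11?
⌊448/2⌋+⌊448/5⌋+⌊448/11⌋ - ⌊448/10⌋-⌊448/22⌋-⌊448/55⌋ + ⌊448/110⌋ = 224+89+40 - 44-20-8 + 4 = 285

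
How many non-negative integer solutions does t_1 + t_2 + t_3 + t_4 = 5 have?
C(5+4-1, 4-1) = C(8, 3) = 56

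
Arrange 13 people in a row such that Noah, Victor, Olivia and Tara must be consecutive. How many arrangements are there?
Treat the 4 as one block: (13-4+1)! × 4! = 3628800 × 24 = 87091200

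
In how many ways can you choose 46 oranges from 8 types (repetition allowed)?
C(46+8-1, 8-1) = C(53, 7) = 154143080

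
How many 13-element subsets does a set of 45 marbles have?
C(45,13) = 45!/(13!×32!) = 73006209045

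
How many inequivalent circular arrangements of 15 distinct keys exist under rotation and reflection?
(15-1)!/2 = 87178291200/2 = 43589145600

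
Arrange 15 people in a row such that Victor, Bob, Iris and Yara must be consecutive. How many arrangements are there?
Treat the 4 as one block: (15-4+1)! × 4! = 479001600 × 24 = 11496038400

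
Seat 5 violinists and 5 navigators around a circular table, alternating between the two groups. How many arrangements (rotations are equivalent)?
Fix one of the violinists: (5-1)! ways for the remaining violinists, × 5! ways for the navigators = 24 × 120 = 2880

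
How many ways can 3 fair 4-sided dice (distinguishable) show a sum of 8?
Coefficient of x^8 in (x + x² + ... + x^4)^3. By inclusion-exclusion on dice exceeding 4: Σ_j (-1)^j C(3,j)·C(8-1-4j, 2) = C(3,0)·C(7,2) - C(3,1)·C(3,2) = 1·21 - 3·3 = 12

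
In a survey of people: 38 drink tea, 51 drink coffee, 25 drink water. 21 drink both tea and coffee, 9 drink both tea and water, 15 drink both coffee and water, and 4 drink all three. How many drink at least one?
|A∪B∪C| = 38+51+25-21-9-15+4 = 73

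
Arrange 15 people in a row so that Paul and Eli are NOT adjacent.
Total - adjacent = 15! - (15-1)!×2 = 1307674368000 - 174356582400 = 1133317785600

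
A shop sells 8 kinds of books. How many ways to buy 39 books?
C(39+8-1, 8-1) = C(46, 7) = 53524680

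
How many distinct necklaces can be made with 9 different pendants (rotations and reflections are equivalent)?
(9-1)!/2 = 40320/2 = 20160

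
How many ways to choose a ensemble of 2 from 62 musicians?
C(62,2) = 62!/(2!×60!) = 1891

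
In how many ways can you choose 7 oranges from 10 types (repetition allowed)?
C(7+10-1, 10-1) = C(16, 9) = 11440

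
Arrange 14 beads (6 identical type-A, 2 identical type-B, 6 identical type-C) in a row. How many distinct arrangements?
14! / (6! × 2! × 6!) = 84084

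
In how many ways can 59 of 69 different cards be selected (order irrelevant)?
C(69,59) = 69!/(59!×10!) = 340032449328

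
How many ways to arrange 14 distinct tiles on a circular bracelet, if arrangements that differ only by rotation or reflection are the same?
(14-1)!/2 = 6227020800/2 = 3113510400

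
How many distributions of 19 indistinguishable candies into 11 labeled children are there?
C(19+11-1, 11-1) = C(29, 10) = 20030010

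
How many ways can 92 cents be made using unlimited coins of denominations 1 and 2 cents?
Coefficient of x^92 in 1/(1-x^1) · 1/(1-x^2). Use j coins of 2 for j = 0..⌊92/2⌋ = 46, the rest in 1s: 46 + 1 = 47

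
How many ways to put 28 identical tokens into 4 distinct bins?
C(28+4-1, 4-1) = C(31, 3) = 4495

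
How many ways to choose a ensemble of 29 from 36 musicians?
C(36,29) = 36!/(29!×7!) = 8347680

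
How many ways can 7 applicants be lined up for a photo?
7! = 5040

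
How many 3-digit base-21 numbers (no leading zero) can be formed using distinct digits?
First digit: 20 choices (nonzero). Then descending: 20 × 20 × 19 = 7600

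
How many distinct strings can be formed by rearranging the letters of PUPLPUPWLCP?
11! / (5! × 1! × 2! × 1! × 2!) = 83160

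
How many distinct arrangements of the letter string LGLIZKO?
7! / (1! × 1! × 1! × 1! × 2! × 1!) = 2520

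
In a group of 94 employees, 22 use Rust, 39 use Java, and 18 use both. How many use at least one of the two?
|A∪B| = |A| + |B| - |A∩B| = 22 + 39 - 18 = 43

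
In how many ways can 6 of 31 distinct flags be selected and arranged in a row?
P(31,6) = 31!/(31-6)! = 530122320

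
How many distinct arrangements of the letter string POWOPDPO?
8! / (1! × 1! × 3! × 3!) = 1120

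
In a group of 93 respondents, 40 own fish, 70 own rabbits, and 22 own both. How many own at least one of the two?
|A∪B| = |A| + |B| - |A∩B| = 40 + 70 - 22 = 88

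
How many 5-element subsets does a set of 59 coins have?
C(59,5) = 59!/(5!×54!) = 5006386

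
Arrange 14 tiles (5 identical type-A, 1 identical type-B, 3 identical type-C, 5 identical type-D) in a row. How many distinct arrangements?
14! / (5! × 1! × 3! × 5!) = 1009008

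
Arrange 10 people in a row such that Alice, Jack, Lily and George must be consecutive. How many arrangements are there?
Treat the 4 as one block: (10-4+1)! × 4! = 5040 × 24 = 120960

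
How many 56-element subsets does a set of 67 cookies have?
C(67,56) = 67!/(56!×11!) = 1285063345176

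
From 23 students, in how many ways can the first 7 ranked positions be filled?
P(23,7) = 23!/(23-7)! = 1235591280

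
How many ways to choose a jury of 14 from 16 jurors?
C(16,14) = 16!/(14!×2!) = 120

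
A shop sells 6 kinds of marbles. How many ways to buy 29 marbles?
C(29+6-1, 6-1) = C(34, 5) = 278256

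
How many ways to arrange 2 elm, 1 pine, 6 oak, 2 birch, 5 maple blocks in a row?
16! / (2! × 1! × 6! × 2! × 5!) = 60540480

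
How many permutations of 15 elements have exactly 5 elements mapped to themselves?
Choose the 5 fixed points C(15,5) = 3003, derange the rest: !10 = Σ_{j=0}^{10} (-1)^j·10!/j! = 3628800 - 3628800 + 1814400 - 604800 + 151200 - 30240 + 5040 - 720 + 90 - 10 + 1 = 1334961. Product = 3003 × 1334961 = 4008887883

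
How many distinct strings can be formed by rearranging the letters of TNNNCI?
6! / (1! × 1! × 1! × 3!) = 120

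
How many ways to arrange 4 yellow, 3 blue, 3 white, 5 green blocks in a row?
15! / (4! × 3! × 3! × 5!) = 12612600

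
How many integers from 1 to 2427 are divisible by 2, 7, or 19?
⌊2427/2⌋+⌊2427/7⌋+⌊2427/19⌋ - ⌊2427/14⌋-⌊2427/38⌋-⌊2427/133⌋ + ⌊2427/266⌋ = 1213+346+127 - 173-63-18 + 9 = 1441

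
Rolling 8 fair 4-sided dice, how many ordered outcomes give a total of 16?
Coefficient of x^16 in (x + x² + ... + x^4)^8. By inclusion-exclusion on dice exceeding 4: Σ_j (-1)^j C(8,j)·C(16-1-4j, 7) = C(8,0)·C(15,7) - C(8,1)·C(11,7) + C(8,2)·C(7,7) = 1·6435 - 8·330 + 28·1 = 3823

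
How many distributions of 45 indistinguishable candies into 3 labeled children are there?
C(45+3-1, 3-1) = C(47, 2) = 1081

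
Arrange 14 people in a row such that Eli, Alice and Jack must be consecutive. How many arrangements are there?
Treat the 3 as one block: (14-3+1)! × 3! = 479001600 × 6 = 2874009600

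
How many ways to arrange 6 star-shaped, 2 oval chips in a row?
8! / (6! × 2!) = 28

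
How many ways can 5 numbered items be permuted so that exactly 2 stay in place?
Choose the 2 fixed points C(5,2) = 10, derange the rest: !3 = Σ_{j=0}^{3} (-1)^j·3!/j! = 6 - 6 + 3 - 1 = 2. Product = 10 × 2 = 20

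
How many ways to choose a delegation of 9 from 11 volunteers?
C(11,9) = 11!/(9!×2!) = 55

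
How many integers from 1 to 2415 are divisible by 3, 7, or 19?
⌊2415/3⌋+⌊2415/7⌋+⌊2415/19⌋ - ⌊2415/21⌋-⌊2415/57⌋-⌊2415/133⌋ + ⌊2415/399⌋ = 805+345+127 - 115-42-18 + 6 = 1108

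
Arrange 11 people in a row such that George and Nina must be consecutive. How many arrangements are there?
Treat the 2 as one block: (11-2+1)! × 2! = 3628800 × 2 = 7257600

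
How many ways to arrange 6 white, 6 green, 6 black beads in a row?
18! / (6! × 6! × 6!) = 17153136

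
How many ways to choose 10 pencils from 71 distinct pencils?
C(71,10) = 71!/(10!×61!) = 461738052776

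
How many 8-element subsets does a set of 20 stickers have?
C(20,8) = 20!/(8!×12!) = 125970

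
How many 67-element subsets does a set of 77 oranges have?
C(77,67) = 77!/(67!×10!) = 1096993404430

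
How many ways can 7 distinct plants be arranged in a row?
7! = 5040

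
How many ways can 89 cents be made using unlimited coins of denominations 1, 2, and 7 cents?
Coefficient of x^89 in 1/(1-x^1) · 1/(1-x^2) · 1/(1-x^7). Case on j = number of 7-cent coins (j = 0..12); remainder r = 89 - 7j is made from {1,2} in ⌊r/2⌋+1 ways. r = 89, 82, 75, 68, 61, 54, 47, 40, 33, 26, 19, 12, 5 → 45 + 42 + 38 + 35 + 31 + 28 + 24 + 21 + 17 + 14 + 10 + 7 + 3 = 315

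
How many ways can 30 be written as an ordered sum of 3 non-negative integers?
C(30+3-1, 3-1) = C(32, 2) = 496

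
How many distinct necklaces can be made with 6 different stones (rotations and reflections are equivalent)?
(6-1)!/2 = 120/2 = 60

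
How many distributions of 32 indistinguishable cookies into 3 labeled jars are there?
C(32+3-1, 3-1) = C(34, 2) = 561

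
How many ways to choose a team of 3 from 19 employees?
C(19,3) = 19!/(3!×16!) = 969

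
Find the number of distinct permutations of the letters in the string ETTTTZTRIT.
10! / (6! × 1! × 1! × 1! × 1!) = 5040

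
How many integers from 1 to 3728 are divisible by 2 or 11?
⌊3728/2⌋ + ⌊3728/11⌋ - ⌊3728/22⌋ = 1864 + 338 - 169 = 2033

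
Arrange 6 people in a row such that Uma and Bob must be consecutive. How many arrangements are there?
Treat the 2 as one block: (6-2+1)! × 2! = 120 × 2 = 240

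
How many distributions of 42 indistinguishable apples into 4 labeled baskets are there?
C(42+4-1, 4-1) = C(45, 3) = 14190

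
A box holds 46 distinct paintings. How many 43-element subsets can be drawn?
C(46,43) = 46!/(43!×3!) = 15180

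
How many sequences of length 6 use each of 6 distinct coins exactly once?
6! = 720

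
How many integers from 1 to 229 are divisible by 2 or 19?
⌊229/2⌋ + ⌊229/19⌋ - ⌊229/38⌋ = 114 + 12 - 6 = 120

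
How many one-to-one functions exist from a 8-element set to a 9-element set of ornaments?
P(9,8) = 9!/(9-8)! = 362880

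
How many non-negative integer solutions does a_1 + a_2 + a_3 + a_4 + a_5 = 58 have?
C(58+5-1, 5-1) = C(62, 4) = 557845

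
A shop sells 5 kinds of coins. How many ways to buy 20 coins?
C(20+5-1, 5-1) = C(24, 4) = 10626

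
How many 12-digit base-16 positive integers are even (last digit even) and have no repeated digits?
Last∈{0,2,4,6,8,10,12,14}. Last=0: 54486432000. Last nonzero: 7×14×P(14,10) = 355978022400. Total = 410464454400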